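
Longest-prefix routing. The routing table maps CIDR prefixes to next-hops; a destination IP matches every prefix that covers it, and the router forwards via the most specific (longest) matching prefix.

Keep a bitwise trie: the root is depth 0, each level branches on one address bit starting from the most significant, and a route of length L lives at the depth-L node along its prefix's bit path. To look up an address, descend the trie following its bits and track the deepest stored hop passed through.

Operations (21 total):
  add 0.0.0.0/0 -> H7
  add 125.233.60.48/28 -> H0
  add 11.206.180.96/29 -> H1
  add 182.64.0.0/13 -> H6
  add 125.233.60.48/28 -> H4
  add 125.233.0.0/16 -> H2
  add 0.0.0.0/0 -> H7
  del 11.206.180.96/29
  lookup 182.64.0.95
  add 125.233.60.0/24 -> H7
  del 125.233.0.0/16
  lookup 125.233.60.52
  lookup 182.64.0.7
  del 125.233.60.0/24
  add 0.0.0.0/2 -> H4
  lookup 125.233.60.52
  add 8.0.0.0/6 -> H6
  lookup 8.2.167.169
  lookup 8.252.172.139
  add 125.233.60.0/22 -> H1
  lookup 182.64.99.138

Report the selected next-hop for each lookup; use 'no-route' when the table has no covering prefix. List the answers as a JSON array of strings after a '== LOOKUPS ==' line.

Trace:
  add 0.0.0.0/0 -> H7 at depth 0
  add 125.233.60.48/28 -> H0 at depth 28
  add 11.206.180.96/29 -> H1 at depth 29
  add 182.64.0.0/13 -> H6 at depth 13
  add 125.233.60.48/28 -> H4 at depth 28
  add 125.233.0.0/16 -> H2 at depth 16
  add 0.0.0.0/0 -> H7 at depth 0
  del 11.206.180.96/29 (clear depth 29)
  Q 182.64.0.95: descend 1011011001000 ; hops seen [H7,H6] ; pick H6
  add 125.233.60.0/24 -> H7 at depth 24
  del 125.233.0.0/16 (clear depth 16)
  Q 125.233.60.52: descend 0111110111101001001111000011 ; hops seen [H7,H7,H4] ; pick H4
  Q 182.64.0.7: descend 1011011001000 ; hops seen [H7,H6] ; pick H6
  del 125.233.60.0/24 (clear depth 24)
  add 0.0.0.0/2 -> H4 at depth 2
  Q 125.233.60.52: descend 0111110111101001001111000011 ; hops seen [H7,H4] ; pick H4
  add 8.0.0.0/6 -> H6 at depth 6
  Q 8.2.167.169: descend 000010 ; hops seen [H7,H4,H6] ; pick H6
  Q 8.252.172.139: descend 000010 ; hops seen [H7,H4,H6] ; pick H6
  add 125.233.60.0/22 -> H1 at depth 22
  Q 182.64.99.138: descend 1011011001000 ; hops seen [H7,H6] ; pick H6

== LOOKUPS ==
["H6","H4","H6","H4","H6","H6","H6"]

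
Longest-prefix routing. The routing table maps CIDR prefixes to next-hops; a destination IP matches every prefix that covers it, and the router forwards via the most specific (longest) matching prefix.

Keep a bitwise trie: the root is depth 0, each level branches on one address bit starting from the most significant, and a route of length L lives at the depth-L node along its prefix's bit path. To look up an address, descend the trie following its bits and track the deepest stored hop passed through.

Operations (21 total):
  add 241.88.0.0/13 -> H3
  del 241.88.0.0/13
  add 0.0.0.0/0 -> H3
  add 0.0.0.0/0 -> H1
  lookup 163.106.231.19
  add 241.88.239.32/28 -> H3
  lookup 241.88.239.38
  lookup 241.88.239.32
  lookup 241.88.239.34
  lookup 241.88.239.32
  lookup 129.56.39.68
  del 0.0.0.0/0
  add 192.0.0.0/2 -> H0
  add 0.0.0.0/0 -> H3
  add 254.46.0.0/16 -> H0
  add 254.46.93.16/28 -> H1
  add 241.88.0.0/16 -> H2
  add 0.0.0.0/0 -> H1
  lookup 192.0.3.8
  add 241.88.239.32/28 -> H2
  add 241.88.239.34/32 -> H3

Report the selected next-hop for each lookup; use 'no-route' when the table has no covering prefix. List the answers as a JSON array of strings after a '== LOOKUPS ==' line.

Process each operation:
  + 241.88.0.0/13 (H3) depth=13
  del 241.88.0.0/13 (clear depth 13)
  + 0.0.0.0/0 (H3) depth=0
  + 0.0.0.0/0 (H1) depth=0
  lookup 163.106.231.19: bits 1 walk d0:H1→d1:- -> H1
  + 241.88.239.32/28 (H3) depth=28
  lookup 241.88.239.38: bits 1111000101011000111011110010 walk d0:H1→d1:-→d2:-→d3:-→d4:-→d5:-→d6:-→d7:-→d8:-→d9:-→d10:-→d11:-→d12:-→d13:-→d14:-→d15:-→d16:-→d17:-→d18:-→d19:-→d20:-→d21:-→d22:-→d23:-→d24:-→d25:-→d26:-→d27:-→d28:H3 -> H3
  lookup 241.88.239.32: bits 1111000101011000111011110010 walk d0:H1→d1:-→d2:-→d3:-→d4:-→d5:-→d6:-→d7:-→d8:-→d9:-→d10:-→d11:-→d12:-→d13:-→d14:-→d15:-→d16:-→d17:-→d18:-→d19:-→d20:-→d21:-→d22:-→d23:-→d24:-→d25:-→d26:-→d27:-→d28:H3 -> H3
  lookup 241.88.239.34: bits 1111000101011000111011110010 walk d0:H1→d1:-→d2:-→d3:-→d4:-→d5:-→d6:-→d7:-→d8:-→d9:-→d10:-→d11:-→d12:-→d13:-→d14:-→d15:-→d16:-→d17:-→d18:-→d19:-→d20:-→d21:-→d22:-→d23:-→d24:-→d25:-→d26:-→d27:-→d28:H3 -> H3
  lookup 241.88.239.32: bits 1111000101011000111011110010 walk d0:H1→d1:-→d2:-→d3:-→d4:-→d5:-→d6:-→d7:-→d8:-→d9:-→d10:-→d11:-→d12:-→d13:-→d14:-→d15:-→d16:-→d17:-→d18:-→d19:-→d20:-→d21:-→d22:-→d23:-→d24:-→d25:-→d26:-→d27:-→d28:H3 -> H3
  lookup 129.56.39.68: bits 1 walk d0:H1→d1:- -> H1
  del 0.0.0.0/0 (clear depth 0)
  + 192.0.0.0/2 (H0) depth=2
  + 0.0.0.0/0 (H3) depth=0
  + 254.46.0.0/16 (H0) depth=16
  + 254.46.93.16/28 (H1) depth=28
  + 241.88.0.0/16 (H2) depth=16
  + 0.0.0.0/0 (H1) depth=0
  lookup 192.0.3.8: bits 11 walk d0:H1→d1:-→d2:H0 -> H0
  + 241.88.239.32/28 (H2) depth=28
  + 241.88.239.34/32 (H3) depth=32

== LOOKUPS ==
["H1","H3","H3","H3","H3","H1","H0"]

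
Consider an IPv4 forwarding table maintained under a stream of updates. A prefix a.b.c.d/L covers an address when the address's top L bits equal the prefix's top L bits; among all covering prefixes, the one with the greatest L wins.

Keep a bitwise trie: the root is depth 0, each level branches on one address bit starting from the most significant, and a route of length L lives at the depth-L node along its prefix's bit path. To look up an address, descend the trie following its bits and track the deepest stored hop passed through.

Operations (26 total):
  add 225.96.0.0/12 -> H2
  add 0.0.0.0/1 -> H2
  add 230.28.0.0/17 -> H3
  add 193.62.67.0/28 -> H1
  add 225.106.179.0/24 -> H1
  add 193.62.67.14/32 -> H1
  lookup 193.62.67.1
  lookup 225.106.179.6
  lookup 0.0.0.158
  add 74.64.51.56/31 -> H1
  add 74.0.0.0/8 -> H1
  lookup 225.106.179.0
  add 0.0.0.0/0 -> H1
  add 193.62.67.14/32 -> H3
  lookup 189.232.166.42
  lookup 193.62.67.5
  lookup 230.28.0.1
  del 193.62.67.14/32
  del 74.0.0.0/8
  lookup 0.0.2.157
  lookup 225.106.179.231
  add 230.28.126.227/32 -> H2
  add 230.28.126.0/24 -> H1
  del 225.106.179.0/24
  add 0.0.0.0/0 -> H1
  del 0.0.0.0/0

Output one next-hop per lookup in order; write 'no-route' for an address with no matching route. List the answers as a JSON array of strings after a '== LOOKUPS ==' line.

Process each operation:
  + 225.96.0.0/12 (H2) depth=12
  + 0.0.0.0/1 (H2) depth=1
  + 230.28.0.0/17 (H3) depth=17
  + 193.62.67.0/28 (H1) depth=28
  + 225.106.179.0/24 (H1) depth=24
  + 193.62.67.14/32 (H1) depth=32
  lookup 193.62.67.1: bits 1100000100111110010000110000 walk d0:-→d1:-→d2:-→d3:-→d4:-→d5:-→d6:-→d7:-→d8:-→d9:-→d10:-→d11:-→d12:-→d13:-→d14:-→d15:-→d16:-→d17:-→d18:-→d19:-→d20:-→d21:-→d22:-→d23:-→d24:-→d25:-→d26:-→d27:-→d28:H1 -> H1
  lookup 225.106.179.6: bits 111000010110101010110011 walk d0:-→d1:-→d2:-→d3:-→d4:-→d5:-→d6:-→d7:-→d8:-→d9:-→d10:-→d11:-→d12:H2→d13:-→d14:-→d15:-→d16:-→d17:-→d18:-→d19:-→d20:-→d21:-→d22:-→d23:-→d24:H1 -> H1
  lookup 0.0.0.158: bits 0 walk d0:-→d1:H2 -> H2
  + 74.64.51.56/31 (H1) depth=31
  + 74.0.0.0/8 (H1) depth=8
  lookup 225.106.179.0: bits 111000010110101010110011 walk d0:-→d1:-→d2:-→d3:-→d4:-→d5:-→d6:-→d7:-→d8:-→d9:-→d10:-→d11:-→d12:H2→d13:-→d14:-→d15:-→d16:-→d17:-→d18:-→d19:-→d20:-→d21:-→d22:-→d23:-→d24:H1 -> H1
  + 0.0.0.0/0 (H1) depth=0
  + 193.62.67.14/32 (H3) depth=32
  lookup 189.232.166.42: bits 1 walk d0:H1→d1:- -> H1
  lookup 193.62.67.5: bits 1100000100111110010000110000 walk d0:H1→d1:-→d2:-→d3:-→d4:-→d5:-→d6:-→d7:-→d8:-→d9:-→d10:-→d11:-→d12:-→d13:-→d14:-→d15:-→d16:-→d17:-→d18:-→d19:-→d20:-→d21:-→d22:-→d23:-→d24:-→d25:-→d26:-→d27:-→d28:H1 -> H1
  lookup 230.28.0.1: bits 11100110000111000 walk d0:H1→d1:-→d2:-→d3:-→d4:-→d5:-→d6:-→d7:-→d8:-→d9:-→d10:-→d11:-→d12:-→d13:-→d14:-→d15:-→d16:-→d17:H3 -> H3
  - 193.62.67.14/32 clear@32
  - 74.0.0.0/8 clear@8
  lookup 0.0.2.157: bits 0 walk d0:H1→d1:H2 -> H2
  lookup 225.106.179.231: bits 111000010110101010110011 walk d0:H1→d1:-→d2:-→d3:-→d4:-→d5:-→d6:-→d7:-→d8:-→d9:-→d10:-→d11:-→d12:H2→d13:-→d14:-→d15:-→d16:-→d17:-→d18:-→d19:-→d20:-→d21:-→d22:-→d23:-→d24:H1 -> H1
  + 230.28.126.227/32 (H2) depth=32
  + 230.28.126.0/24 (H1) depth=24
  - 225.106.179.0/24 clear@24
  + 0.0.0.0/0 (H1) depth=0
  - 0.0.0.0/0 clear@0

== LOOKUPS ==
["H1","H1","H2","H1","H1","H1","H3","H2","H1"]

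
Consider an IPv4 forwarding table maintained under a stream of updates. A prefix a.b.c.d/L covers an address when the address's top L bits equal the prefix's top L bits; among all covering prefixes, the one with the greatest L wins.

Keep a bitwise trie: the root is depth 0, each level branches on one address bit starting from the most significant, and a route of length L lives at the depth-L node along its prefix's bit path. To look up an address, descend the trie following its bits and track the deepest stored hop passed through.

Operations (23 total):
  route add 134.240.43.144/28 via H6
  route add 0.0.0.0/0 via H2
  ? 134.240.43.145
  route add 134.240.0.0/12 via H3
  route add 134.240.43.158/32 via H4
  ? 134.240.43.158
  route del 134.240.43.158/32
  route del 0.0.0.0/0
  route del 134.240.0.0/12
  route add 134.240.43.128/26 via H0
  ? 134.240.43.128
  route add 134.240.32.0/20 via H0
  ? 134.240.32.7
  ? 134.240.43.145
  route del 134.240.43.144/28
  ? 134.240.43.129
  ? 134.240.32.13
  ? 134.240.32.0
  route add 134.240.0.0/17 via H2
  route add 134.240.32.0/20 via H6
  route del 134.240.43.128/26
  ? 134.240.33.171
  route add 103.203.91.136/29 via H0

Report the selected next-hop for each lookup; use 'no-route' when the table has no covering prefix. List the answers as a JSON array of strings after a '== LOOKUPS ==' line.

Process each operation:
  add 134.240.43.144/28 -> H6 at depth 28
  add 0.0.0.0/0 -> H2 at depth 0
  lookup 134.240.43.145: bits 1000011011110000001010111001 walk d0:H2→d1:-→d2:-→d3:-→d4:-→d5:-→d6:-→d7:-→d8:-→d9:-→d10:-→d11:-→d12:-→d13:-→d14:-→d15:-→d16:-→d17:-→d18:-→d19:-→d20:-→d21:-→d22:-→d23:-→d24:-→d25:-→d26:-→d27:-→d28:H6 -> H6
  add 134.240.0.0/12 -> H3 at depth 12
  add 134.240.43.158/32 -> H4 at depth 32
  lookup 134.240.43.158: bits 10000110111100000010101110011110 walk d0:H2→d1:-→d2:-→d3:-→d4:-→d5:-→d6:-→d7:-→d8:-→d9:-→d10:-→d11:-→d12:H3→d13:-→d14:-→d15:-→d16:-→d17:-→d18:-→d19:-→d20:-→d21:-→d22:-→d23:-→d24:-→d25:-→d26:-→d27:-→d28:H6→d29:-→d30:-→d31:-→d32:H4 -> H4
  - 134.240.43.158/32 clear@32
  - 0.0.0.0/0 clear@0
  - 134.240.0.0/12 clear@12
  add 134.240.43.128/26 -> H0 at depth 26
  lookup 134.240.43.128: bits 100001101111000000101011100 walk d0:-→d1:-→d2:-→d3:-→d4:-→d5:-→d6:-→d7:-→d8:-→d9:-→d10:-→d11:-→d12:-→d13:-→d14:-→d15:-→d16:-→d17:-→d18:-→d19:-→d20:-→d21:-→d22:-→d23:-→d24:-→d25:-→d26:H0→d27:- -> H0
  add 134.240.32.0/20 -> H0 at depth 20
  lookup 134.240.32.7: bits 10000110111100000010 walk d0:-→d1:-→d2:-→d3:-→d4:-→d5:-→d6:-→d7:-→d8:-→d9:-→d10:-→d11:-→d12:-→d13:-→d14:-→d15:-→d16:-→d17:-→d18:-→d19:-→d20:H0 -> H0
  lookup 134.240.43.145: bits 1000011011110000001010111001 walk d0:-→d1:-→d2:-→d3:-→d4:-→d5:-→d6:-→d7:-→d8:-→d9:-→d10:-→d11:-→d12:-→d13:-→d14:-→d15:-→d16:-→d17:-→d18:-→d19:-→d20:H0→d21:-→d22:-→d23:-→d24:-→d25:-→d26:H0→d27:-→d28:H6 -> H6
  - 134.240.43.144/28 clear@28
  lookup 134.240.43.129: bits 100001101111000000101011100 walk d0:-→d1:-→d2:-→d3:-→d4:-→d5:-→d6:-→d7:-→d8:-→d9:-→d10:-→d11:-→d12:-→d13:-→d14:-→d15:-→d16:-→d17:-→d18:-→d19:-→d20:H0→d21:-→d22:-→d23:-→d24:-→d25:-→d26:H0→d27:- -> H0
  lookup 134.240.32.13: bits 10000110111100000010 walk d0:-→d1:-→d2:-→d3:-→d4:-→d5:-→d6:-→d7:-→d8:-→d9:-→d10:-→d11:-→d12:-→d13:-→d14:-→d15:-→d16:-→d17:-→d18:-→d19:-→d20:H0 -> H0
  lookup 134.240.32.0: bits 10000110111100000010 walk d0:-→d1:-→d2:-→d3:-→d4:-→d5:-→d6:-→d7:-→d8:-→d9:-→d10:-→d11:-→d12:-→d13:-→d14:-→d15:-→d16:-→d17:-→d18:-→d19:-→d20:H0 -> H0
  add 134.240.0.0/17 -> H2 at depth 17
  add 134.240.32.0/20 -> H6 at depth 20
  - 134.240.43.128/26 clear@26
  lookup 134.240.33.171: bits 10000110111100000010 walk d0:-→d1:-→d2:-→d3:-→d4:-→d5:-→d6:-→d7:-→d8:-→d9:-→d10:-→d11:-→d12:-→d13:-→d14:-→d15:-→d16:-→d17:H2→d18:-→d19:-→d20:H6 -> H6
  add 103.203.91.136/29 -> H0 at depth 29

== LOOKUPS ==
["H6","H4","H0","H0","H6","H0","H0","H0","H6"]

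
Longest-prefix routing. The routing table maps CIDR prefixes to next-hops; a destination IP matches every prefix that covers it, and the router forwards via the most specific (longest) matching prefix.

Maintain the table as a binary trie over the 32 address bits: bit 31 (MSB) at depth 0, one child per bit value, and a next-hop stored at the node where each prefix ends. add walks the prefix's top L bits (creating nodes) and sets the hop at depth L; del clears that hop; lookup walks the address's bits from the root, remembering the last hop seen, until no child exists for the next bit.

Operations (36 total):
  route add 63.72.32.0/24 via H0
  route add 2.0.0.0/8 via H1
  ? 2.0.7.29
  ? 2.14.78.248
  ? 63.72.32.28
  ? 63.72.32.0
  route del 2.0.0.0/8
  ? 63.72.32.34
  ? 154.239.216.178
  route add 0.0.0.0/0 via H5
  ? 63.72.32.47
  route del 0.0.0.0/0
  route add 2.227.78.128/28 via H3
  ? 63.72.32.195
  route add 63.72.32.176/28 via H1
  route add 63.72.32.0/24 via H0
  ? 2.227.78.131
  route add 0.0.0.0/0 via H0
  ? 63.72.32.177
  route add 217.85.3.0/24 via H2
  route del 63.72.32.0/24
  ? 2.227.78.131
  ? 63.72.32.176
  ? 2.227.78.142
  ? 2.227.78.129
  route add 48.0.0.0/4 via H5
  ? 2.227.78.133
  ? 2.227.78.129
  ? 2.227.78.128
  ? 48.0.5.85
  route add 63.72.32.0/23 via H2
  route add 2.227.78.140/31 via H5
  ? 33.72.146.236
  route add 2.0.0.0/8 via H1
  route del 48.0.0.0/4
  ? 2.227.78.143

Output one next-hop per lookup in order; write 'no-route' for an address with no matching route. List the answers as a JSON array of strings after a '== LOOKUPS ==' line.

Process each operation:
  add 63.72.32.0/24 -> H0 at depth 24
  add 2.0.0.0/8 -> H1 at depth 8
  ? 2.0.7.29  path d0:-→d1:-→d2:-→d3:-→d4:-→d5:-→d6:-→d7:-→d8:H1  best=H1
  ? 2.14.78.248  path d0:-→d1:-→d2:-→d3:-→d4:-→d5:-→d6:-→d7:-→d8:H1  best=H1
  ? 63.72.32.28  path d0:-→d1:-→d2:-→d3:-→d4:-→d5:-→d6:-→d7:-→d8:-→d9:-→d10:-→d11:-→d12:-→d13:-→d14:-→d15:-→d16:-→d17:-→d18:-→d19:-→d20:-→d21:-→d22:-→d23:-→d24:H0  best=H0
  ? 63.72.32.0  path d0:-→d1:-→d2:-→d3:-→d4:-→d5:-→d6:-→d7:-→d8:-→d9:-→d10:-→d11:-→d12:-→d13:-→d14:-→d15:-→d16:-→d17:-→d18:-→d19:-→d20:-→d21:-→d22:-→d23:-→d24:H0  best=H0
  del 2.0.0.0/8 (clear depth 8)
  ? 63.72.32.34  path d0:-→d1:-→d2:-→d3:-→d4:-→d5:-→d6:-→d7:-→d8:-→d9:-→d10:-→d11:-→d12:-→d13:-→d14:-→d15:-→d16:-→d17:-→d18:-→d19:-→d20:-→d21:-→d22:-→d23:-→d24:H0  best=H0
  ? 154.239.216.178  path d0:-  best=no-route
  add 0.0.0.0/0 -> H5 at depth 0
  ? 63.72.32.47  path d0:H5→d1:-→d2:-→d3:-→d4:-→d5:-→d6:-→d7:-→d8:-→d9:-→d10:-→d11:-→d12:-→d13:-→d14:-→d15:-→d16:-→d17:-→d18:-→d19:-→d20:-→d21:-→d22:-→d23:-→d24:H0  best=H0
  del 0.0.0.0/0 (clear depth 0)
  add 2.227.78.128/28 -> H3 at depth 28
  ? 63.72.32.195  path d0:-→d1:-→d2:-→d3:-→d4:-→d5:-→d6:-→d7:-→d8:-→d9:-→d10:-→d11:-→d12:-→d13:-→d14:-→d15:-→d16:-→d17:-→d18:-→d19:-→d20:-→d21:-→d22:-→d23:-→d24:H0  best=H0
  add 63.72.32.176/28 -> H1 at depth 28
  add 63.72.32.0/24 -> H0 at depth 24
  ? 2.227.78.131  path d0:-→d1:-→d2:-→d3:-→d4:-→d5:-→d6:-→d7:-→d8:-→d9:-→d10:-→d11:-→d12:-→d13:-→d14:-→d15:-→d16:-→d17:-→d18:-→d19:-→d20:-→d21:-→d22:-→d23:-→d24:-→d25:-→d26:-→d27:-→d28:H3  best=H3
  add 0.0.0.0/0 -> H0 at depth 0
  ? 63.72.32.177  path d0:H0→d1:-→d2:-→d3:-→d4:-→d5:-→d6:-→d7:-→d8:-→d9:-→d10:-→d11:-→d12:-→d13:-→d14:-→d15:-→d16:-→d17:-→d18:-→d19:-→d20:-→d21:-→d22:-→d23:-→d24:H0→d25:-→d26:-→d27:-→d28:H1  best=H1
  add 217.85.3.0/24 -> H2 at depth 24
  del 63.72.32.0/24 (clear depth 24)
  ? 2.227.78.131  path d0:H0→d1:-→d2:-→d3:-→d4:-→d5:-→d6:-→d7:-→d8:-→d9:-→d10:-→d11:-→d12:-→d13:-→d14:-→d15:-→d16:-→d17:-→d18:-→d19:-→d20:-→d21:-→d22:-→d23:-→d24:-→d25:-→d26:-→d27:-→d28:H3  best=H3
  ? 63.72.32.176  path d0:H0→d1:-→d2:-→d3:-→d4:-→d5:-→d6:-→d7:-→d8:-→d9:-→d10:-→d11:-→d12:-→d13:-→d14:-→d15:-→d16:-→d17:-→d18:-→d19:-→d20:-→d21:-→d22:-→d23:-→d24:-→d25:-→d26:-→d27:-→d28:H1  best=H1
  ? 2.227.78.142  path d0:H0→d1:-→d2:-→d3:-→d4:-→d5:-→d6:-→d7:-→d8:-→d9:-→d10:-→d11:-→d12:-→d13:-→d14:-→d15:-→d16:-→d17:-→d18:-→d19:-→d20:-→d21:-→d22:-→d23:-→d24:-→d25:-→d26:-→d27:-→d28:H3  best=H3
  ? 2.227.78.129  path d0:H0→d1:-→d2:-→d3:-→d4:-→d5:-→d6:-→d7:-→d8:-→d9:-→d10:-→d11:-→d12:-→d13:-→d14:-→d15:-→d16:-→d17:-→d18:-→d19:-→d20:-→d21:-→d22:-→d23:-→d24:-→d25:-→d26:-→d27:-→d28:H3  best=H3
  add 48.0.0.0/4 -> H5 at depth 4
  ? 2.227.78.133  path d0:H0→d1:-→d2:-→d3:-→d4:-→d5:-→d6:-→d7:-→d8:-→d9:-→d10:-→d11:-→d12:-→d13:-→d14:-→d15:-→d16:-→d17:-→d18:-→d19:-→d20:-→d21:-→d22:-→d23:-→d24:-→d25:-→d26:-→d27:-→d28:H3  best=H3
  ? 2.227.78.129  path d0:H0→d1:-→d2:-→d3:-→d4:-→d5:-→d6:-→d7:-→d8:-→d9:-→d10:-→d11:-→d12:-→d13:-→d14:-→d15:-→d16:-→d17:-→d18:-→d19:-→d20:-→d21:-→d22:-→d23:-→d24:-→d25:-→d26:-→d27:-→d28:H3  best=H3
  ? 2.227.78.128  path d0:H0→d1:-→d2:-→d3:-→d4:-→d5:-→d6:-→d7:-→d8:-→d9:-→d10:-→d11:-→d12:-→d13:-→d14:-→d15:-→d16:-→d17:-→d18:-→d19:-→d20:-→d21:-→d22:-→d23:-→d24:-→d25:-→d26:-→d27:-→d28:H3  best=H3
  ? 48.0.5.85  path d0:H0→d1:-→d2:-→d3:-→d4:H5  best=H5
  add 63.72.32.0/23 -> H2 at depth 23
  add 2.227.78.140/31 -> H5 at depth 31
  ? 33.72.146.236  path d0:H0→d1:-→d2:-→d3:-  best=H0
  add 2.0.0.0/8 -> H1 at depth 8
  del 48.0.0.0/4 (clear depth 4)
  ? 2.227.78.143  path d0:H0→d1:-→d2:-→d3:-→d4:-→d5:-→d6:-→d7:-→d8:H1→d9:-→d10:-→d11:-→d12:-→d13:-→d14:-→d15:-→d16:-→d17:-→d18:-→d19:-→d20:-→d21:-→d22:-→d23:-→d24:-→d25:-→d26:-→d27:-→d28:H3→d29:-→d30:-  best=H3

== LOOKUPS ==
["H1","H1","H0","H0","H0","no-route","H0","H0","H3","H1","H3","H1","H3","H3","H3","H3","H3","H5","H0","H3"]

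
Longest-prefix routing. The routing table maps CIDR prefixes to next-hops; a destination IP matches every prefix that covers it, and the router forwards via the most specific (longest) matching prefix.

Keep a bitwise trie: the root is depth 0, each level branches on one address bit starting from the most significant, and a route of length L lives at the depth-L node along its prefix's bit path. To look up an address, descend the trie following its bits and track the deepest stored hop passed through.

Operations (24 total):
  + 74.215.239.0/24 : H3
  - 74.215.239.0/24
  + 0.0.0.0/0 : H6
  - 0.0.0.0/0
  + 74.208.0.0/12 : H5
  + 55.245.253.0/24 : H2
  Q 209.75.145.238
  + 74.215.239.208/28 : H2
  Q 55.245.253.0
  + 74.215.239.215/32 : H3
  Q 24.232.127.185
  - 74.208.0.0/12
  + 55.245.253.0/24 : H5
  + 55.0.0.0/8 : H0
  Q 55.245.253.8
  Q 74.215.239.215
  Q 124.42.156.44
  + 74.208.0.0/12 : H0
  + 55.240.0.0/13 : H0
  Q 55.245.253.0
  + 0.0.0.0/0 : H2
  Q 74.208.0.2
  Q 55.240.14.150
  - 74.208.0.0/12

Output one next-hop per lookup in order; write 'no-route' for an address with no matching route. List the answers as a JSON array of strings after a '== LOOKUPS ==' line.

Apply in order:
  add 74.215.239.0/24 -> H3 at depth 24
  del 74.215.239.0/24 (clear depth 24)
  add 0.0.0.0/0 -> H6 at depth 0
  del 0.0.0.0/0 (clear depth 0)
  add 74.208.0.0/12 -> H5 at depth 12
  add 55.245.253.0/24 -> H2 at depth 24
  Q 209.75.145.238: descend ε ; hops seen [∅] ; pick no-route
  add 74.215.239.208/28 -> H2 at depth 28
  Q 55.245.253.0: descend 001101111111010111111101 ; hops seen [H2] ; pick H2
  add 74.215.239.215/32 -> H3 at depth 32
  Q 24.232.127.185: descend 00 ; hops seen [∅] ; pick no-route
  del 74.208.0.0/12 (clear depth 12)
  add 55.245.253.0/24 -> H5 at depth 24
  add 55.0.0.0/8 -> H0 at depth 8
  Q 55.245.253.8: descend 001101111111010111111101 ; hops seen [H0,H5] ; pick H5
  Q 74.215.239.215: descend 01001010110101111110111111010111 ; hops seen [H2,H3] ; pick H3
  Q 124.42.156.44: descend 01 ; hops seen [∅] ; pick no-route
  add 74.208.0.0/12 -> H0 at depth 12
  add 55.240.0.0/13 -> H0 at depth 13
  Q 55.245.253.0: descend 001101111111010111111101 ; hops seen [H0,H0,H5] ; pick H5
  add 0.0.0.0/0 -> H2 at depth 0
  Q 74.208.0.2: descend 0100101011010 ; hops seen [H2,H0] ; pick H0
  Q 55.240.14.150: descend 0011011111110 ; hops seen [H2,H0,H0] ; pick H0
  del 74.208.0.0/12 (clear depth 12)

== LOOKUPS ==
["no-route","H2","no-route","H5","H3","no-route","H5","H0","H0"]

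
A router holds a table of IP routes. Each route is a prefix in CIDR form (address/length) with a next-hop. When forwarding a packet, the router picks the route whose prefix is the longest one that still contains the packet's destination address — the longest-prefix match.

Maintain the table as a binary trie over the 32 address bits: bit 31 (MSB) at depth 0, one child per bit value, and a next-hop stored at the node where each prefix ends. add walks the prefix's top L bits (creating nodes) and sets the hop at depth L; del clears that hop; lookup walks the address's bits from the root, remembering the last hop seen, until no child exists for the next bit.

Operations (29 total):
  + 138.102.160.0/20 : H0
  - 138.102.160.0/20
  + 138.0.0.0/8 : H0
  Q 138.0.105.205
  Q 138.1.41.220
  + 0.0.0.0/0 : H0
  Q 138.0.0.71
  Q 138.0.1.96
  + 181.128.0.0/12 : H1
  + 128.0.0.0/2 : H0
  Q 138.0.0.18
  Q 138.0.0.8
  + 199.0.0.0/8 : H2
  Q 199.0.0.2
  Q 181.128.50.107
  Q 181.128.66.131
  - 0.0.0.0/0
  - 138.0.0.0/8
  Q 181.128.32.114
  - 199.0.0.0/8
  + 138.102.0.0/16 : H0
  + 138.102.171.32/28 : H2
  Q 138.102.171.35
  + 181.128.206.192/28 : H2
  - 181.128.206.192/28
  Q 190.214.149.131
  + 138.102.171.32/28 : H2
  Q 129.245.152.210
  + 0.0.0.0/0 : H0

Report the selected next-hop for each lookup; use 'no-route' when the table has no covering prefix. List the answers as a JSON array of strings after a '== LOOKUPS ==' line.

Trace:
  add 138.102.160.0/20 -> H0 at depth 20
  del 138.102.160.0/20 (clear depth 20)
  add 138.0.0.0/8 -> H0 at depth 8
  lookup 138.0.105.205: bits 100010100 walk d0:-→d1:-→d2:-→d3:-→d4:-→d5:-→d6:-→d7:-→d8:H0→d9:- -> H0
  lookup 138.1.41.220: bits 100010100 walk d0:-→d1:-→d2:-→d3:-→d4:-→d5:-→d6:-→d7:-→d8:H0→d9:- -> H0
  add 0.0.0.0/0 -> H0 at depth 0
  lookup 138.0.0.71: bits 100010100 walk d0:H0→d1:-→d2:-→d3:-→d4:-→d5:-→d6:-→d7:-→d8:H0→d9:- -> H0
  lookup 138.0.1.96: bits 100010100 walk d0:H0→d1:-→d2:-→d3:-→d4:-→d5:-→d6:-→d7:-→d8:H0→d9:- -> H0
  add 181.128.0.0/12 -> H1 at depth 12
  add 128.0.0.0/2 -> H0 at depth 2
  lookup 138.0.0.18: bits 100010100 walk d0:H0→d1:-→d2:H0→d3:-→d4:-→d5:-→d6:-→d7:-→d8:H0→d9:- -> H0
  lookup 138.0.0.8: bits 100010100 walk d0:H0→d1:-→d2:H0→d3:-→d4:-→d5:-→d6:-→d7:-→d8:H0→d9:- -> H0
  add 199.0.0.0/8 -> H2 at depth 8
  lookup 199.0.0.2: bits 11000111 walk d0:H0→d1:-→d2:-→d3:-→d4:-→d5:-→d6:-→d7:-→d8:H2 -> H2
  lookup 181.128.50.107: bits 101101011000 walk d0:H0→d1:-→d2:H0→d3:-→d4:-→d5:-→d6:-→d7:-→d8:-→d9:-→d10:-→d11:-→d12:H1 -> H1
  lookup 181.128.66.131: bits 101101011000 walk d0:H0→d1:-→d2:H0→d3:-→d4:-→d5:-→d6:-→d7:-→d8:-→d9:-→d10:-→d11:-→d12:H1 -> H1
  del 0.0.0.0/0 (clear depth 0)
  del 138.0.0.0/8 (clear depth 8)
  lookup 181.128.32.114: bits 101101011000 walk d0:-→d1:-→d2:H0→d3:-→d4:-→d5:-→d6:-→d7:-→d8:-→d9:-→d10:-→d11:-→d12:H1 -> H1
  del 199.0.0.0/8 (clear depth 8)
  add 138.102.0.0/16 -> H0 at depth 16
  add 138.102.171.32/28 -> H2 at depth 28
  lookup 138.102.171.35: bits 1000101001100110101010110010 walk d0:-→d1:-→d2:H0→d3:-→d4:-→d5:-→d6:-→d7:-→d8:-→d9:-→d10:-→d11:-→d12:-→d13:-→d14:-→d15:-→d16:H0→d17:-→d18:-→d19:-→d20:-→d21:-→d22:-→d23:-→d24:-→d25:-→d26:-→d27:-→d28:H2 -> H2
  add 181.128.206.192/28 -> H2 at depth 28
  del 181.128.206.192/28 (clear depth 28)
  lookup 190.214.149.131: bits 1011 walk d0:-→d1:-→d2:H0→d3:-→d4:- -> H0
  add 138.102.171.32/28 -> H2 at depth 28
  lookup 129.245.152.210: bits 1000 walk d0:-→d1:-→d2:H0→d3:-→d4:- -> H0
  add 0.0.0.0/0 -> H0 at depth 0

== LOOKUPS ==
["H0","H0","H0","H0","H0","H0","H2","H1","H1","H1","H2","H0","H0"]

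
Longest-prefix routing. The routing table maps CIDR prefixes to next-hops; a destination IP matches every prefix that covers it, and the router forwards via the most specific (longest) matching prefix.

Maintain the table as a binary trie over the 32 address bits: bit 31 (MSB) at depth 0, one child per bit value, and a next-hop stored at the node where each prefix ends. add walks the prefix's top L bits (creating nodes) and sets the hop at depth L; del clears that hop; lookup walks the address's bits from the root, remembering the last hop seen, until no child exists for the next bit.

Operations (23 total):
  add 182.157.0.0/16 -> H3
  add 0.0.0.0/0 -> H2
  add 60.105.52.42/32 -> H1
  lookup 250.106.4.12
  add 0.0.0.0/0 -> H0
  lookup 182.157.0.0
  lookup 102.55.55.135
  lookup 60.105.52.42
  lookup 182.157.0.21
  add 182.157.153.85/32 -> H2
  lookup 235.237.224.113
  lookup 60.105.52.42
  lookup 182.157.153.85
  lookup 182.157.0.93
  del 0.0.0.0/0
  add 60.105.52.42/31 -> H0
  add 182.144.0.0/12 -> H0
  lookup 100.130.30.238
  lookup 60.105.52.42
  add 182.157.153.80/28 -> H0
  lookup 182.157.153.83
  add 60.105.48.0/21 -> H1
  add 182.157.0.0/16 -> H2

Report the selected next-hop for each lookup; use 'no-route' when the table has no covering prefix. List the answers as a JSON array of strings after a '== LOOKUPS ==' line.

Apply in order:
  + 182.157.0.0/16 (H3) depth=16
  + 0.0.0.0/0 (H2) depth=0
  + 60.105.52.42/32 (H1) depth=32
  ? 250.106.4.12  path d0:H2→d1:-  best=H2
  + 0.0.0.0/0 (H0) depth=0
  ? 182.157.0.0  path d0:H0→d1:-→d2:-→d3:-→d4:-→d5:-→d6:-→d7:-→d8:-→d9:-→d10:-→d11:-→d12:-→d13:-→d14:-→d15:-→d16:H3  best=H3
  ? 102.55.55.135  path d0:H0→d1:-  best=H0
  ? 60.105.52.42  path d0:H0→d1:-→d2:-→d3:-→d4:-→d5:-→d6:-→d7:-→d8:-→d9:-→d10:-→d11:-→d12:-→d13:-→d14:-→d15:-→d16:-→d17:-→d18:-→d19:-→d20:-→d21:-→d22:-→d23:-→d24:-→d25:-→d26:-→d27:-→d28:-→d29:-→d30:-→d31:-→d32:H1  best=H1
  ? 182.157.0.21  path d0:H0→d1:-→d2:-→d3:-→d4:-→d5:-→d6:-→d7:-→d8:-→d9:-→d10:-→d11:-→d12:-→d13:-→d14:-→d15:-→d16:H3  best=H3
  + 182.157.153.85/32 (H2) depth=32
  ? 235.237.224.113  path d0:H0→d1:-  best=H0
  ? 60.105.52.42  path d0:H0→d1:-→d2:-→d3:-→d4:-→d5:-→d6:-→d7:-→d8:-→d9:-→d10:-→d11:-→d12:-→d13:-→d14:-→d15:-→d16:-→d17:-→d18:-→d19:-→d20:-→d21:-→d22:-→d23:-→d24:-→d25:-→d26:-→d27:-→d28:-→d29:-→d30:-→d31:-→d32:H1  best=H1
  ? 182.157.153.85  path d0:H0→d1:-→d2:-→d3:-→d4:-→d5:-→d6:-→d7:-→d8:-→d9:-→d10:-→d11:-→d12:-→d13:-→d14:-→d15:-→d16:H3→d17:-→d18:-→d19:-→d20:-→d21:-→d22:-→d23:-→d24:-→d25:-→d26:-→d27:-→d28:-→d29:-→d30:-→d31:-→d32:H2  best=H2
  ? 182.157.0.93  path d0:H0→d1:-→d2:-→d3:-→d4:-→d5:-→d6:-→d7:-→d8:-→d9:-→d10:-→d11:-→d12:-→d13:-→d14:-→d15:-→d16:H3  best=H3
  - 0.0.0.0/0 clear@0
  + 60.105.52.42/31 (H0) depth=31
  + 182.144.0.0/12 (H0) depth=12
  ? 100.130.30.238  path d0:-→d1:-  best=no-route
  ? 60.105.52.42  path d0:-→d1:-→d2:-→d3:-→d4:-→d5:-→d6:-→d7:-→d8:-→d9:-→d10:-→d11:-→d12:-→d13:-→d14:-→d15:-→d16:-→d17:-→d18:-→d19:-→d20:-→d21:-→d22:-→d23:-→d24:-→d25:-→d26:-→d27:-→d28:-→d29:-→d30:-→d31:H0→d32:H1  best=H1
  + 182.157.153.80/28 (H0) depth=28
  ? 182.157.153.83  path d0:-→d1:-→d2:-→d3:-→d4:-→d5:-→d6:-→d7:-→d8:-→d9:-→d10:-→d11:-→d12:H0→d13:-→d14:-→d15:-→d16:H3→d17:-→d18:-→d19:-→d20:-→d21:-→d22:-→d23:-→d24:-→d25:-→d26:-→d27:-→d28:H0→d29:-  best=H0
  + 60.105.48.0/21 (H1) depth=21
  + 182.157.0.0/16 (H2) depth=16

== LOOKUPS ==
["H2","H3","H0","H1","H3","H0","H1","H2","H3","no-route","H1","H0"]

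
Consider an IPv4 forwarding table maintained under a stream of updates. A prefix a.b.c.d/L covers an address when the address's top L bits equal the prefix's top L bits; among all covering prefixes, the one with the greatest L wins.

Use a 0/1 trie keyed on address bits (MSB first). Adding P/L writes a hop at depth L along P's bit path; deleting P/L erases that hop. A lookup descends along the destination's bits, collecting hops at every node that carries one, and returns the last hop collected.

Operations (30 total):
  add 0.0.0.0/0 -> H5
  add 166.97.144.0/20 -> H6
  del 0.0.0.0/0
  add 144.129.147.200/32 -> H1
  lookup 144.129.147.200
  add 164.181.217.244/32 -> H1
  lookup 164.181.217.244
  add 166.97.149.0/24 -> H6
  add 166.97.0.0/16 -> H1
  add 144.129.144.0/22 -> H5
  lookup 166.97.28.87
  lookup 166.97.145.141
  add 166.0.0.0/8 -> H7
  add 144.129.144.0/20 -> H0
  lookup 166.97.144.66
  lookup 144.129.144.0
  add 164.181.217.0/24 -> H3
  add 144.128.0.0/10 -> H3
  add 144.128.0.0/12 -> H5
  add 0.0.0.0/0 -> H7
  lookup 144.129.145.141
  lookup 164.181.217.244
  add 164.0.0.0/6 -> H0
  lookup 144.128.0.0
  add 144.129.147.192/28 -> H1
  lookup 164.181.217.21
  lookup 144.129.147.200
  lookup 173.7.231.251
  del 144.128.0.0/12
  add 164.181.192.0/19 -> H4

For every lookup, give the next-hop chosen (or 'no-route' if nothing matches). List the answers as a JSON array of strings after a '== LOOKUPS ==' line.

Apply in order:
  + 0.0.0.0/0 (H5) depth=0
  + 166.97.144.0/20 (H6) depth=20
  - 0.0.0.0/0 clear@0
  + 144.129.147.200/32 (H1) depth=32
  Q 144.129.147.200: descend 10010000100000011001001111001000 ; hops seen [H1] ; pick H1
  + 164.181.217.244/32 (H1) depth=32
  Q 164.181.217.244: descend 10100100101101011101100111110100 ; hops seen [H1] ; pick H1
  + 166.97.149.0/24 (H6) depth=24
  + 166.97.0.0/16 (H1) depth=16
  + 144.129.144.0/22 (H5) depth=22
  Q 166.97.28.87: descend 1010011001100001 ; hops seen [H1] ; pick H1
  Q 166.97.145.141: descend 101001100110000110010 ; hops seen [H1,H6] ; pick H6
  + 166.0.0.0/8 (H7) depth=8
  + 144.129.144.0/20 (H0) depth=20
  Q 166.97.144.66: descend 101001100110000110010 ; hops seen [H7,H1,H6] ; pick H6
  Q 144.129.144.0: descend 1001000010000001100100 ; hops seen [H0,H5] ; pick H5
  + 164.181.217.0/24 (H3) depth=24
  + 144.128.0.0/10 (H3) depth=10
  + 144.128.0.0/12 (H5) depth=12
  + 0.0.0.0/0 (H7) depth=0
  Q 144.129.145.141: descend 1001000010000001100100 ; hops seen [H7,H3,H5,H0,H5] ; pick H5
  Q 164.181.217.244: descend 10100100101101011101100111110100 ; hops seen [H7,H3,H1] ; pick H1
  + 164.0.0.0/6 (H0) depth=6
  Q 144.128.0.0: descend 100100001000000 ; hops seen [H7,H3,H5] ; pick H5
  + 144.129.147.192/28 (H1) depth=28
  Q 164.181.217.21: descend 101001001011010111011001 ; hops seen [H7,H0,H3] ; pick H3
  Q 144.129.147.200: descend 10010000100000011001001111001000 ; hops seen [H7,H3,H5,H0,H5,H1,H1] ; pick H1
  Q 173.7.231.251: descend 1010 ; hops seen [H7] ; pick H7
  - 144.128.0.0/12 clear@12
  + 164.181.192.0/19 (H4) depth=19

== LOOKUPS ==
["H1","H1","H1","H6","H6","H5","H5","H1","H5","H3","H1","H7"]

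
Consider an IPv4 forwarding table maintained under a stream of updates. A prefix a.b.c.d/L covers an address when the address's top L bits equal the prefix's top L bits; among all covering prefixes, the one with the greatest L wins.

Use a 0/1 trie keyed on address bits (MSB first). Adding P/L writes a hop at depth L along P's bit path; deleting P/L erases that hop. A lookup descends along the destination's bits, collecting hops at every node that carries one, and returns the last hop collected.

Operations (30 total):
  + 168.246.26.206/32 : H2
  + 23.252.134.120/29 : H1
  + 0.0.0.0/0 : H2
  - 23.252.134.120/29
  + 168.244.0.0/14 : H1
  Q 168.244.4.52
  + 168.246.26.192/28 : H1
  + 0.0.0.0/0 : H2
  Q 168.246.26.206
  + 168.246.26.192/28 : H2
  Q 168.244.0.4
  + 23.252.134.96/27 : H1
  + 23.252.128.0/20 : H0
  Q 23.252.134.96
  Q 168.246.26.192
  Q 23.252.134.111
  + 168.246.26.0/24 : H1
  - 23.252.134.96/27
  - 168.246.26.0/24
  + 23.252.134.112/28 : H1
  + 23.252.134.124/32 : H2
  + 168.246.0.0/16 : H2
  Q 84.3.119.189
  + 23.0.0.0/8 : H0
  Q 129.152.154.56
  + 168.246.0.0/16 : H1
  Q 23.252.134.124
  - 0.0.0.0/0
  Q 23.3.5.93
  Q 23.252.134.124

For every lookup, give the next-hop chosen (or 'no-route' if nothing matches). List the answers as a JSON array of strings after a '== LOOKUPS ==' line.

Process each operation:
  + 168.246.26.206/32 (H2) depth=32
  + 23.252.134.120/29 (H1) depth=29
  + 0.0.0.0/0 (H2) depth=0
  - 23.252.134.120/29 clear@29
  + 168.244.0.0/14 (H1) depth=14
  lookup 168.244.4.52: bits 10101000111101 walk d0:H2→d1:-→d2:-→d3:-→d4:-→d5:-→d6:-→d7:-→d8:-→d9:-→d10:-→d11:-→d12:-→d13:-→d14:H1 -> H1
  + 168.246.26.192/28 (H1) depth=28
  + 0.0.0.0/0 (H2) depth=0
  lookup 168.246.26.206: bits 10101000111101100001101011001110 walk d0:H2→d1:-→d2:-→d3:-→d4:-→d5:-→d6:-→d7:-→d8:-→d9:-→d10:-→d11:-→d12:-→d13:-→d14:H1→d15:-→d16:-→d17:-→d18:-→d19:-→d20:-→d21:-→d22:-→d23:-→d24:-→d25:-→d26:-→d27:-→d28:H1→d29:-→d30:-→d31:-→d32:H2 -> H2
  + 168.246.26.192/28 (H2) depth=28
  lookup 168.244.0.4: bits 10101000111101 walk d0:H2→d1:-→d2:-→d3:-→d4:-→d5:-→d6:-→d7:-→d8:-→d9:-→d10:-→d11:-→d12:-→d13:-→d14:H1 -> H1
  + 23.252.134.96/27 (H1) depth=27
  + 23.252.128.0/20 (H0) depth=20
  lookup 23.252.134.96: bits 000101111111110010000110011 walk d0:H2→d1:-→d2:-→d3:-→d4:-→d5:-→d6:-→d7:-→d8:-→d9:-→d10:-→d11:-→d12:-→d13:-→d14:-→d15:-→d16:-→d17:-→d18:-→d19:-→d20:H0→d21:-→d22:-→d23:-→d24:-→d25:-→d26:-→d27:H1 -> H1
  lookup 168.246.26.192: bits 1010100011110110000110101100 walk d0:H2→d1:-→d2:-→d3:-→d4:-→d5:-→d6:-→d7:-→d8:-→d9:-→d10:-→d11:-→d12:-→d13:-→d14:H1→d15:-→d16:-→d17:-→d18:-→d19:-→d20:-→d21:-→d22:-→d23:-→d24:-→d25:-→d26:-→d27:-→d28:H2 -> H2
  lookup 23.252.134.111: bits 000101111111110010000110011 walk d0:H2→d1:-→d2:-→d3:-→d4:-→d5:-→d6:-→d7:-→d8:-→d9:-→d10:-→d11:-→d12:-→d13:-→d14:-→d15:-→d16:-→d17:-→d18:-→d19:-→d20:H0→d21:-→d22:-→d23:-→d24:-→d25:-→d26:-→d27:H1 -> H1
  + 168.246.26.0/24 (H1) depth=24
  - 23.252.134.96/27 clear@27
  - 168.246.26.0/24 clear@24
  + 23.252.134.112/28 (H1) depth=28
  + 23.252.134.124/32 (H2) depth=32
  + 168.246.0.0/16 (H2) depth=16
  lookup 84.3.119.189: bits 0 walk d0:H2→d1:- -> H2
  + 23.0.0.0/8 (H0) depth=8
  lookup 129.152.154.56: bits 10 walk d0:H2→d1:-→d2:- -> H2
  + 168.246.0.0/16 (H1) depth=16
  lookup 23.252.134.124: bits 00010111111111001000011001111100 walk d0:H2→d1:-→d2:-→d3:-→d4:-→d5:-→d6:-→d7:-→d8:H0→d9:-→d10:-→d11:-→d12:-→d13:-→d14:-→d15:-→d16:-→d17:-→d18:-→d19:-→d20:H0→d21:-→d22:-→d23:-→d24:-→d25:-→d26:-→d27:-→d28:H1→d29:-→d30:-→d31:-→d32:H2 -> H2
  - 0.0.0.0/0 clear@0
  lookup 23.3.5.93: bits 00010111 walk d0:-→d1:-→d2:-→d3:-→d4:-→d5:-→d6:-→d7:-→d8:H0 -> H0
  lookup 23.252.134.124: bits 00010111111111001000011001111100 walk d0:-→d1:-→d2:-→d3:-→d4:-→d5:-→d6:-→d7:-→d8:H0→d9:-→d10:-→d11:-→d12:-→d13:-→d14:-→d15:-→d16:-→d17:-→d18:-→d19:-→d20:H0→d21:-→d22:-→d23:-→d24:-→d25:-→d26:-→d27:-→d28:H1→d29:-→d30:-→d31:-→d32:H2 -> H2

== LOOKUPS ==
["H1","H2","H1","H1","H2","H1","H2","H2","H2","H0","H2"]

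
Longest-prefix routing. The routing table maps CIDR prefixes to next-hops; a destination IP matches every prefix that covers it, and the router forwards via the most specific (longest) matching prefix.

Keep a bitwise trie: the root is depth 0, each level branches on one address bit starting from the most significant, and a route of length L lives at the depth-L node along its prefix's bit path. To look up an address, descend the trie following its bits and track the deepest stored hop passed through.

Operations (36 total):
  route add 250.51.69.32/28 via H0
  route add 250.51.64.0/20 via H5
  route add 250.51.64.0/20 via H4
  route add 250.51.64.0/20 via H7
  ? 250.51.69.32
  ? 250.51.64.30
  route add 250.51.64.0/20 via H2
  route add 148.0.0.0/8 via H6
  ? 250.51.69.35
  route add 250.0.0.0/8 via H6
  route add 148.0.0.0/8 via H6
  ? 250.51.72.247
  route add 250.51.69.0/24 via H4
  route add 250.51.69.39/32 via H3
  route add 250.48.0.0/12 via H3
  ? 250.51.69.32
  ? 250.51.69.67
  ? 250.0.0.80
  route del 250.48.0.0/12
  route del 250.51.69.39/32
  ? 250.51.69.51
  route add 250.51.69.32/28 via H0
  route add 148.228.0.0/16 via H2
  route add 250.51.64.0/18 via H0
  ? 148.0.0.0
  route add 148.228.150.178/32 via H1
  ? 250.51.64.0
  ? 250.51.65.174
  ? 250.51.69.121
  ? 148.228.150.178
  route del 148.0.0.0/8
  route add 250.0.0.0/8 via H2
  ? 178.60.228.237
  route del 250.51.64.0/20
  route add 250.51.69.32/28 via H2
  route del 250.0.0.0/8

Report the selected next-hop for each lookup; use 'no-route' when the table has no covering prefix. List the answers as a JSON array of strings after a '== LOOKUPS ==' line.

Trace:
  add 250.51.69.32/28 -> H0 at depth 28
  add 250.51.64.0/20 -> H5 at depth 20
  add 250.51.64.0/20 -> H4 at depth 20
  add 250.51.64.0/20 -> H7 at depth 20
  ? 250.51.69.32  path d0:-→d1:-→d2:-→d3:-→d4:-→d5:-→d6:-→d7:-→d8:-→d9:-→d10:-→d11:-→d12:-→d13:-→d14:-→d15:-→d16:-→d17:-→d18:-→d19:-→d20:H7→d21:-→d22:-→d23:-→d24:-→d25:-→d26:-→d27:-→d28:H0  best=H0
  ? 250.51.64.30  path d0:-→d1:-→d2:-→d3:-→d4:-→d5:-→d6:-→d7:-→d8:-→d9:-→d10:-→d11:-→d12:-→d13:-→d14:-→d15:-→d16:-→d17:-→d18:-→d19:-→d20:H7→d21:-  best=H7
  add 250.51.64.0/20 -> H2 at depth 20
  add 148.0.0.0/8 -> H6 at depth 8
  ? 250.51.69.35  path d0:-→d1:-→d2:-→d3:-→d4:-→d5:-→d6:-→d7:-→d8:-→d9:-→d10:-→d11:-→d12:-→d13:-→d14:-→d15:-→d16:-→d17:-→d18:-→d19:-→d20:H2→d21:-→d22:-→d23:-→d24:-→d25:-→d26:-→d27:-→d28:H0  best=H0
  add 250.0.0.0/8 -> H6 at depth 8
  add 148.0.0.0/8 -> H6 at depth 8
  ? 250.51.72.247  path d0:-→d1:-→d2:-→d3:-→d4:-→d5:-→d6:-→d7:-→d8:H6→d9:-→d10:-→d11:-→d12:-→d13:-→d14:-→d15:-→d16:-→d17:-→d18:-→d19:-→d20:H2  best=H2
  add 250.51.69.0/24 -> H4 at depth 24
  add 250.51.69.39/32 -> H3 at depth 32
  add 250.48.0.0/12 -> H3 at depth 12
  ? 250.51.69.32  path d0:-→d1:-→d2:-→d3:-→d4:-→d5:-→d6:-→d7:-→d8:H6→d9:-→d10:-→d11:-→d12:H3→d13:-→d14:-→d15:-→d16:-→d17:-→d18:-→d19:-→d20:H2→d21:-→d22:-→d23:-→d24:H4→d25:-→d26:-→d27:-→d28:H0→d29:-  best=H0
  ? 250.51.69.67  path d0:-→d1:-→d2:-→d3:-→d4:-→d5:-→d6:-→d7:-→d8:H6→d9:-→d10:-→d11:-→d12:H3→d13:-→d14:-→d15:-→d16:-→d17:-→d18:-→d19:-→d20:H2→d21:-→d22:-→d23:-→d24:H4→d25:-  best=H4
  ? 250.0.0.80  path d0:-→d1:-→d2:-→d3:-→d4:-→d5:-→d6:-→d7:-→d8:H6→d9:-→d10:-  best=H6
  - 250.48.0.0/12 clear@12
  - 250.51.69.39/32 clear@32
  ? 250.51.69.51  path d0:-→d1:-→d2:-→d3:-→d4:-→d5:-→d6:-→d7:-→d8:H6→d9:-→d10:-→d11:-→d12:-→d13:-→d14:-→d15:-→d16:-→d17:-→d18:-→d19:-→d20:H2→d21:-→d22:-→d23:-→d24:H4→d25:-→d26:-→d27:-  best=H4
  add 250.51.69.32/28 -> H0 at depth 28
  add 148.228.0.0/16 -> H2 at depth 16
  add 250.51.64.0/18 -> H0 at depth 18
  ? 148.0.0.0  path d0:-→d1:-→d2:-→d3:-→d4:-→d5:-→d6:-→d7:-→d8:H6  best=H6
  add 148.228.150.178/32 -> H1 at depth 32
  ? 250.51.64.0  path d0:-→d1:-→d2:-→d3:-→d4:-→d5:-→d6:-→d7:-→d8:H6→d9:-→d10:-→d11:-→d12:-→d13:-→d14:-→d15:-→d16:-→d17:-→d18:H0→d19:-→d20:H2→d21:-  best=H2
  ? 250.51.65.174  path d0:-→d1:-→d2:-→d3:-→d4:-→d5:-→d6:-→d7:-→d8:H6→d9:-→d10:-→d11:-→d12:-→d13:-→d14:-→d15:-→d16:-→d17:-→d18:H0→d19:-→d20:H2→d21:-  best=H2
  ? 250.51.69.121  path d0:-→d1:-→d2:-→d3:-→d4:-→d5:-→d6:-→d7:-→d8:H6→d9:-→d10:-→d11:-→d12:-→d13:-→d14:-→d15:-→d16:-→d17:-→d18:H0→d19:-→d20:H2→d21:-→d22:-→d23:-→d24:H4→d25:-  best=H4
  ? 148.228.150.178  path d0:-→d1:-→d2:-→d3:-→d4:-→d5:-→d6:-→d7:-→d8:H6→d9:-→d10:-→d11:-→d12:-→d13:-→d14:-→d15:-→d16:H2→d17:-→d18:-→d19:-→d20:-→d21:-→d22:-→d23:-→d24:-→d25:-→d26:-→d27:-→d28:-→d29:-→d30:-→d31:-→d32:H1  best=H1
  - 148.0.0.0/8 clear@8
  add 250.0.0.0/8 -> H2 at depth 8
  ? 178.60.228.237  path d0:-→d1:-→d2:-  best=no-route
  - 250.51.64.0/20 clear@20
  add 250.51.69.32/28 -> H2 at depth 28
  - 250.0.0.0/8 clear@8

== LOOKUPS ==
["H0","H7","H0","H2","H0","H4","H6","H4","H6","H2","H2","H4","H1","no-route"]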